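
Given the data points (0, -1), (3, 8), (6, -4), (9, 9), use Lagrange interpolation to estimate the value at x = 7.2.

Lagrange interpolation formula:
P(x) = Σ yᵢ × Lᵢ(x)
where Lᵢ(x) = Π_{j≠i} (x - xⱼ)/(xᵢ - xⱼ)

L_0(7.2) = (7.2 - 3)/(0 - 3) × (7.2 - 6)/(0 - 6) × (7.2 - 9)/(0 - 9) = 0.056000
L_1(7.2) = (7.2 - 0)/(3 - 0) × (7.2 - 6)/(3 - 6) × (7.2 - 9)/(3 - 9) = -0.288000
L_2(7.2) = (7.2 - 0)/(6 - 0) × (7.2 - 3)/(6 - 3) × (7.2 - 9)/(6 - 9) = 1.008000
L_3(7.2) = (7.2 - 0)/(9 - 0) × (7.2 - 3)/(9 - 3) × (7.2 - 6)/(9 - 6) = 0.224000

P(7.2) = (-1)×L_0(7.2) + 8×L_1(7.2) + (-4)×L_2(7.2) + 9×L_3(7.2)
P(7.2) = -4.376000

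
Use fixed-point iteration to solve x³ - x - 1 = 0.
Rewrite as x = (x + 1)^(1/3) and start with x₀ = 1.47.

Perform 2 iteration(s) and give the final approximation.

Equation: x³ - x - 1 = 0
Fixed-point form: x = (x + 1)^(1/3)
x₀ = 1.47

x_1 = g(1.470000) = 1.351758
x_2 = g(1.351758) = 1.329834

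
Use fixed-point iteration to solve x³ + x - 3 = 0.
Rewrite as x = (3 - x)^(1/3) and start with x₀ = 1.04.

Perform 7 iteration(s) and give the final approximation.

Equation: x³ + x - 3 = 0
Fixed-point form: x = (3 - x)^(1/3)
x₀ = 1.04

x_1 = g(1.040000) = 1.251465
x_2 = g(1.251465) = 1.204735
x_3 = g(1.204735) = 1.215373
x_4 = g(1.215373) = 1.212967
x_5 = g(1.212967) = 1.213512
x_6 = g(1.213512) = 1.213389
x_7 = g(1.213389) = 1.213417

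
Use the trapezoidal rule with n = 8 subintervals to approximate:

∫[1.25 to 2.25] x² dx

f(x) = x²
a = 1.25, b = 2.25, n = 8
h = (b - a)/n = 0.125000

Trapezoidal rule: (h/2)[f(x₀) + 2f(x₁) + 2f(x₂) + ... + f(xₙ)]

x_0 = 1.2500, f(x_0) = 1.562500, coefficient = 1
x_1 = 1.3750, f(x_1) = 1.890625, coefficient = 2
x_2 = 1.5000, f(x_2) = 2.250000, coefficient = 2
x_3 = 1.6250, f(x_3) = 2.640625, coefficient = 2
x_4 = 1.7500, f(x_4) = 3.062500, coefficient = 2
x_5 = 1.8750, f(x_5) = 3.515625, coefficient = 2
x_6 = 2.0000, f(x_6) = 4.000000, coefficient = 2
x_7 = 2.1250, f(x_7) = 4.515625, coefficient = 2
x_8 = 2.2500, f(x_8) = 5.062500, coefficient = 1

I ≈ (0.125000/2) × 50.375000 = 3.148438
Exact value: 3.145833
Error: 0.002604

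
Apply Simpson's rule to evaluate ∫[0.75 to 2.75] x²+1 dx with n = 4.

f(x) = x²+1
a = 0.75, b = 2.75, n = 4
h = (b - a)/n = 0.500000

Simpson's rule: (h/3)[f(x₀) + 4f(x₁) + 2f(x₂) + ... + f(xₙ)]

x_0 = 0.7500, f(x_0) = 1.562500, coefficient = 1
x_1 = 1.2500, f(x_1) = 2.562500, coefficient = 4
x_2 = 1.7500, f(x_2) = 4.062500, coefficient = 2
x_3 = 2.2500, f(x_3) = 6.062500, coefficient = 4
x_4 = 2.7500, f(x_4) = 8.562500, coefficient = 1

I ≈ (0.500000/3) × 52.750000 = 8.791667
Exact value: 8.791667
Error: 0.000000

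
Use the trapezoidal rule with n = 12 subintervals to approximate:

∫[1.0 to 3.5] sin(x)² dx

f(x) = sin(x)²
a = 1.0, b = 3.5, n = 12
h = (b - a)/n = 0.208333

Trapezoidal rule: (h/2)[f(x₀) + 2f(x₁) + 2f(x₂) + ... + f(xₙ)]

x_0 = 1.0000, f(x_0) = 0.708073, coefficient = 1
x_1 = 1.2083, f(x_1) = 0.874274, coefficient = 2
x_2 = 1.4167, f(x_2) = 0.976432, coefficient = 2
x_3 = 1.6250, f(x_3) = 0.997065, coefficient = 2
x_4 = 1.8333, f(x_4) = 0.932643, coefficient = 2
x_5 = 2.0417, f(x_5) = 0.794191, coefficient = 2
x_6 = 2.2500, f(x_6) = 0.605398, coefficient = 2
x_7 = 2.4583, f(x_7) = 0.398570, coefficient = 2
x_8 = 2.6667, f(x_8) = 0.209098, coefficient = 2
x_9 = 2.8750, f(x_9) = 0.069404, coefficient = 2
x_10 = 3.0833, f(x_10) = 0.003390, coefficient = 2
x_11 = 3.2917, f(x_11) = 0.022354, coefficient = 2
x_12 = 3.5000, f(x_12) = 0.123049, coefficient = 1

I ≈ (0.208333/2) × 12.596760 = 1.312162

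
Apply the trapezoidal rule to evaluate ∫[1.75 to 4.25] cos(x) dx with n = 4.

f(x) = cos(x)
a = 1.75, b = 4.25, n = 4
h = (b - a)/n = 0.625000

Trapezoidal rule: (h/2)[f(x₀) + 2f(x₁) + 2f(x₂) + ... + f(xₙ)]

x_0 = 1.7500, f(x_0) = -0.178246, coefficient = 1
x_1 = 2.3750, f(x_1) = -0.720278, coefficient = 2
x_2 = 3.0000, f(x_2) = -0.989992, coefficient = 2
x_3 = 3.6250, f(x_3) = -0.885416, coefficient = 2
x_4 = 4.2500, f(x_4) = -0.446087, coefficient = 1

I ≈ (0.625000/2) × -5.815708 = -1.817409
Exact value: -1.878975
Error: 0.061567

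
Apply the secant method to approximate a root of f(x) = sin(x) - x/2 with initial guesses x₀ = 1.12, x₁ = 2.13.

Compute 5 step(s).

f(x) = sin(x) - x/2
x₀ = 1.12, x₁ = 2.13

Secant formula: x_{n+1} = x_n - f(x_n)(x_n - x_{n-1})/(f(x_n) - f(x_{n-1}))

Iteration 1:
  f(1.120000) = 0.340100
  f(2.130000) = -0.217322
  x_2 = 2.130000 - (-0.217322)×(2.130000 - 1.120000)/(-0.217322 - 0.340100)
       = 1.736232
Iteration 2:
  f(2.130000) = -0.217322
  f(1.736232) = 0.118231
  x_3 = 1.736232 - 0.118231×(1.736232 - 2.130000)/(0.118231 - (-0.217322))
       = 1.874975
Iteration 3:
  f(1.736232) = 0.118231
  f(1.874975) = 0.016606
  x_4 = 1.874975 - 0.016606×(1.874975 - 1.736232)/(0.016606 - 0.118231)
       = 1.897646
Iteration 4:
  f(1.874975) = 0.016606
  f(1.897646) = -0.001765
  x_5 = 1.897646 - (-0.001765)×(1.897646 - 1.874975)/(-0.001765 - 0.016606)
       = 1.895468
Iteration 5:
  f(1.897646) = -0.001765
  f(1.895468) = 0.000021
  x_6 = 1.895468 - 0.000021×(1.895468 - 1.897646)/(0.000021 - (-0.001765))
       = 1.895494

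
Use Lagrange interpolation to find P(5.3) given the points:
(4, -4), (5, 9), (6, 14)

Lagrange interpolation formula:
P(x) = Σ yᵢ × Lᵢ(x)
where Lᵢ(x) = Π_{j≠i} (x - xⱼ)/(xᵢ - xⱼ)

L_0(5.3) = (5.3 - 5)/(4 - 5) × (5.3 - 6)/(4 - 6) = -0.105000
L_1(5.3) = (5.3 - 4)/(5 - 4) × (5.3 - 6)/(5 - 6) = 0.910000
L_2(5.3) = (5.3 - 4)/(6 - 4) × (5.3 - 5)/(6 - 5) = 0.195000

P(5.3) = (-4)×L_0(5.3) + 9×L_1(5.3) + 14×L_2(5.3)
P(5.3) = 11.340000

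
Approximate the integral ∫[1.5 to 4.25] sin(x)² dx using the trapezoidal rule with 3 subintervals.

f(x) = sin(x)²
a = 1.5, b = 4.25, n = 3
h = (b - a)/n = 0.916667

Trapezoidal rule: (h/2)[f(x₀) + 2f(x₁) + 2f(x₂) + ... + f(xₙ)]

x_0 = 1.5000, f(x_0) = 0.994996, coefficient = 1
x_1 = 2.4167, f(x_1) = 0.439675, coefficient = 2
x_2 = 3.3333, f(x_2) = 0.036316, coefficient = 2
x_3 = 4.2500, f(x_3) = 0.801006, coefficient = 1

I ≈ (0.916667/2) × 2.747985 = 1.259493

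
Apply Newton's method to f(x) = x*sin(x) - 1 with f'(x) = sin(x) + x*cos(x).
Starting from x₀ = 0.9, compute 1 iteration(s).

f(x) = x*sin(x) - 1
f'(x) = sin(x) + x*cos(x)
x₀ = 0.9

Newton-Raphson formula: x_{n+1} = x_n - f(x_n)/f'(x_n)

Iteration 1:
  f(0.900000) = -0.295006
  f'(0.900000) = 1.342776
  x_1 = 0.900000 - (-0.295006)/1.342776 = 1.119698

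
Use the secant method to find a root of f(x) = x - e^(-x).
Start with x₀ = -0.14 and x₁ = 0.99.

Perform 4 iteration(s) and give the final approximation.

f(x) = x - e^(-x)
x₀ = -0.14, x₁ = 0.99

Secant formula: x_{n+1} = x_n - f(x_n)(x_n - x_{n-1})/(f(x_n) - f(x_{n-1}))

Iteration 1:
  f(-0.140000) = -1.290274
  f(0.990000) = 0.618423
  x_2 = 0.990000 - 0.618423×(0.990000 - (-0.140000))/(0.618423 - (-1.290274))
       = 0.623877
Iteration 2:
  f(0.990000) = 0.618423
  f(0.623877) = 0.088014
  x_3 = 0.623877 - 0.088014×(0.623877 - 0.990000)/(0.088014 - 0.618423)
       = 0.563124
Iteration 3:
  f(0.623877) = 0.088014
  f(0.563124) = -0.006304
  x_4 = 0.563124 - (-0.006304)×(0.563124 - 0.623877)/(-0.006304 - 0.088014)
       = 0.567184
Iteration 4:
  f(0.563124) = -0.006304
  f(0.567184) = 0.000064
  x_5 = 0.567184 - 0.000064×(0.567184 - 0.563124)/(0.000064 - (-0.006304))
       = 0.567143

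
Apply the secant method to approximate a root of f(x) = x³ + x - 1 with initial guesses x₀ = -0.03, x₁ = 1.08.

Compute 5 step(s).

f(x) = x³ + x - 1
x₀ = -0.03, x₁ = 1.08

Secant formula: x_{n+1} = x_n - f(x_n)(x_n - x_{n-1})/(f(x_n) - f(x_{n-1}))

Iteration 1:
  f(-0.030000) = -1.030027
  f(1.080000) = 1.339712
  x_2 = 1.080000 - 1.339712×(1.080000 - (-0.030000))/(1.339712 - (-1.030027))
       = 0.452471
Iteration 2:
  f(1.080000) = 1.339712
  f(0.452471) = -0.454895
  x_3 = 0.452471 - (-0.454895)×(0.452471 - 1.080000)/(-0.454895 - 1.339712)
       = 0.611536
Iteration 3:
  f(0.452471) = -0.454895
  f(0.611536) = -0.159764
  x_4 = 0.611536 - (-0.159764)×(0.611536 - 0.452471)/(-0.159764 - (-0.454895))
       = 0.697643
Iteration 4:
  f(0.611536) = -0.159764
  f(0.697643) = 0.037190
  x_5 = 0.697643 - 0.037190×(0.697643 - 0.611536)/(0.037190 - (-0.159764))
       = 0.681384
Iteration 5:
  f(0.697643) = 0.037190
  f(0.681384) = -0.002261
  x_6 = 0.681384 - (-0.002261)×(0.681384 - 0.697643)/(-0.002261 - 0.037190)
       = 0.682316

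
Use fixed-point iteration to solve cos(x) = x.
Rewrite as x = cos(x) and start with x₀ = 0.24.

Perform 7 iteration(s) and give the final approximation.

Equation: cos(x) = x
Fixed-point form: x = cos(x)
x₀ = 0.24

x_1 = g(0.240000) = 0.971338
x_2 = g(0.971338) = 0.564195
x_3 = g(0.564195) = 0.845019
x_4 = g(0.845019) = 0.663717
x_5 = g(0.663717) = 0.787708
x_6 = g(0.787708) = 0.705472
x_7 = g(0.705472) = 0.761306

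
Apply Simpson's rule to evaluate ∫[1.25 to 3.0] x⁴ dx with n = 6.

f(x) = x⁴
a = 1.25, b = 3.0, n = 6
h = (b - a)/n = 0.291667

Simpson's rule: (h/3)[f(x₀) + 4f(x₁) + 2f(x₂) + ... + f(xₙ)]

x_0 = 1.2500, f(x_0) = 2.441406, coefficient = 1
x_1 = 1.5417, f(x_1) = 5.648875, coefficient = 4
x_2 = 1.8333, f(x_2) = 11.297068, coefficient = 2
x_3 = 2.1250, f(x_3) = 20.390869, coefficient = 4
x_4 = 2.4167, f(x_4) = 34.108845, coefficient = 2
x_5 = 2.7083, f(x_5) = 53.803244, coefficient = 4
x_6 = 3.0000, f(x_6) = 81.000000, coefficient = 1

I ≈ (0.291667/3) × 493.625181 = 47.991337
Exact value: 47.989648
Error: 0.001689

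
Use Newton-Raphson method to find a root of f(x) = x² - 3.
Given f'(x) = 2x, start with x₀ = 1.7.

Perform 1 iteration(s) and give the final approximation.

f(x) = x² - 3
f'(x) = 2x
x₀ = 1.7

Newton-Raphson formula: x_{n+1} = x_n - f(x_n)/f'(x_n)

Iteration 1:
  f(1.700000) = -0.110000
  f'(1.700000) = 3.400000
  x_1 = 1.700000 - (-0.110000)/3.400000 = 1.732353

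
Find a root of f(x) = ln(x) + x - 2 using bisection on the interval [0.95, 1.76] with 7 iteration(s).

f(x) = ln(x) + x - 2
Initial interval: [0.95, 1.76]

Iteration 1:
  c_1 = (0.950000 + 1.760000)/2 = 1.355000
  f(c_1) = f(1.355000) = -0.341199
  f(a) × f(c) ≥ 0, new interval: [1.355000, 1.760000]
Iteration 2:
  c_2 = (1.355000 + 1.760000)/2 = 1.557500
  f(c_2) = f(1.557500) = 0.000582
  f(a) × f(c) < 0, new interval: [1.355000, 1.557500]
Iteration 3:
  c_3 = (1.355000 + 1.557500)/2 = 1.456250
  f(c_3) = f(1.456250) = -0.167885
  f(a) × f(c) ≥ 0, new interval: [1.456250, 1.557500]
Iteration 4:
  c_4 = (1.456250 + 1.557500)/2 = 1.506875
  f(c_4) = f(1.506875) = -0.083087
  f(a) × f(c) ≥ 0, new interval: [1.506875, 1.557500]
Iteration 5:
  c_5 = (1.506875 + 1.557500)/2 = 1.532188
  f(c_5) = f(1.532188) = -0.041116
  f(a) × f(c) ≥ 0, new interval: [1.532188, 1.557500]
Iteration 6:
  c_6 = (1.532188 + 1.557500)/2 = 1.544844
  f(c_6) = f(1.544844) = -0.020233
  f(a) × f(c) ≥ 0, new interval: [1.544844, 1.557500]
Iteration 7:
  c_7 = (1.544844 + 1.557500)/2 = 1.551172
  f(c_7) = f(1.551172) = -0.009817
  f(a) × f(c) ≥ 0, new interval: [1.551172, 1.557500]

After 7 iteration(s), the approximation is c_7 = 1.551172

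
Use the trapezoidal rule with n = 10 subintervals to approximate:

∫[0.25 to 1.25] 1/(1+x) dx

f(x) = 1/(1+x)
a = 0.25, b = 1.25, n = 10
h = (b - a)/n = 0.100000

Trapezoidal rule: (h/2)[f(x₀) + 2f(x₁) + 2f(x₂) + ... + f(xₙ)]

x_0 = 0.2500, f(x_0) = 0.800000, coefficient = 1
x_1 = 0.3500, f(x_1) = 0.740741, coefficient = 2
x_2 = 0.4500, f(x_2) = 0.689655, coefficient = 2
x_3 = 0.5500, f(x_3) = 0.645161, coefficient = 2
x_4 = 0.6500, f(x_4) = 0.606061, coefficient = 2
x_5 = 0.7500, f(x_5) = 0.571429, coefficient = 2
x_6 = 0.8500, f(x_6) = 0.540541, coefficient = 2
x_7 = 0.9500, f(x_7) = 0.512821, coefficient = 2
x_8 = 1.0500, f(x_8) = 0.487805, coefficient = 2
x_9 = 1.1500, f(x_9) = 0.465116, coefficient = 2
x_10 = 1.2500, f(x_10) = 0.444444, coefficient = 1

I ≈ (0.100000/2) × 11.763102 = 0.588155
Exact value: 0.587787
Error: 0.000368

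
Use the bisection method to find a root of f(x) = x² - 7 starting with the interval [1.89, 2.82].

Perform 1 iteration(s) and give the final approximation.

f(x) = x² - 7
Initial interval: [1.89, 2.82]

Iteration 1:
  c_1 = (1.890000 + 2.820000)/2 = 2.355000
  f(c_1) = f(2.355000) = -1.453975
  f(a) × f(c) ≥ 0, new interval: [2.355000, 2.820000]

After 1 iteration(s), the approximation is c_1 = 2.355000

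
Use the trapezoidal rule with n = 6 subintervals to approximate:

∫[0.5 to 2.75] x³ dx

f(x) = x³
a = 0.5, b = 2.75, n = 6
h = (b - a)/n = 0.375000

Trapezoidal rule: (h/2)[f(x₀) + 2f(x₁) + 2f(x₂) + ... + f(xₙ)]

x_0 = 0.5000, f(x_0) = 0.125000, coefficient = 1
x_1 = 0.8750, f(x_1) = 0.669922, coefficient = 2
x_2 = 1.2500, f(x_2) = 1.953125, coefficient = 2
x_3 = 1.6250, f(x_3) = 4.291016, coefficient = 2
x_4 = 2.0000, f(x_4) = 8.000000, coefficient = 2
x_5 = 2.3750, f(x_5) = 13.396484, coefficient = 2
x_6 = 2.7500, f(x_6) = 20.796875, coefficient = 1

I ≈ (0.375000/2) × 77.542969 = 14.539307
Exact value: 14.282227
Error: 0.257080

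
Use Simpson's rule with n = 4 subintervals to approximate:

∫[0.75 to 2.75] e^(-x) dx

f(x) = e^(-x)
a = 0.75, b = 2.75, n = 4
h = (b - a)/n = 0.500000

Simpson's rule: (h/3)[f(x₀) + 4f(x₁) + 2f(x₂) + ... + f(xₙ)]

x_0 = 0.7500, f(x_0) = 0.472367, coefficient = 1
x_1 = 1.2500, f(x_1) = 0.286505, coefficient = 4
x_2 = 1.7500, f(x_2) = 0.173774, coefficient = 2
x_3 = 2.2500, f(x_3) = 0.105399, coefficient = 4
x_4 = 2.7500, f(x_4) = 0.063928, coefficient = 1

I ≈ (0.500000/3) × 2.451458 = 0.408576
Exact value: 0.408439
Error: 0.000138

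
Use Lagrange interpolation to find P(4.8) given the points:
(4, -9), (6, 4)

Lagrange interpolation formula:
P(x) = Σ yᵢ × Lᵢ(x)
where Lᵢ(x) = Π_{j≠i} (x - xⱼ)/(xᵢ - xⱼ)

L_0(4.8) = (4.8 - 6)/(4 - 6) = 0.600000
L_1(4.8) = (4.8 - 4)/(6 - 4) = 0.400000

P(4.8) = (-9)×L_0(4.8) + 4×L_1(4.8)
P(4.8) = -3.800000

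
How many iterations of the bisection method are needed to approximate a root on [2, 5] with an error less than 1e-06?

We need (b-a)/2^n ≤ 1e-06
(5 - 2)/2^n ≤ 1e-06
3/2^n ≤ 1e-06
2^n ≥ 3000000
n ≥ log₂(3000000) = 21.52
n ≥ 22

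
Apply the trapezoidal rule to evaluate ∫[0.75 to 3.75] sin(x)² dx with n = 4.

f(x) = sin(x)²
a = 0.75, b = 3.75, n = 4
h = (b - a)/n = 0.750000

Trapezoidal rule: (h/2)[f(x₀) + 2f(x₁) + 2f(x₂) + ... + f(xₙ)]

x_0 = 0.7500, f(x_0) = 0.464631, coefficient = 1
x_1 = 1.5000, f(x_1) = 0.994996, coefficient = 2
x_2 = 2.2500, f(x_2) = 0.605398, coefficient = 2
x_3 = 3.0000, f(x_3) = 0.019915, coefficient = 2
x_4 = 3.7500, f(x_4) = 0.326682, coefficient = 1

I ≈ (0.750000/2) × 4.031932 = 1.511974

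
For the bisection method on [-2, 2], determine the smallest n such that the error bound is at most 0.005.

We need (b-a)/2^n ≤ 0.005
(2 - (-2))/2^n ≤ 0.005
4/2^n ≤ 0.005
2^n ≥ 800
n ≥ log₂(800) = 9.64
n ≥ 10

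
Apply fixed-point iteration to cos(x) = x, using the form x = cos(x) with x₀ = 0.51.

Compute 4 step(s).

Equation: cos(x) = x
Fixed-point form: x = cos(x)
x₀ = 0.51

x_1 = g(0.510000) = 0.872745
x_2 = g(0.872745) = 0.642726
x_3 = g(0.642726) = 0.800465
x_4 = g(0.800465) = 0.696373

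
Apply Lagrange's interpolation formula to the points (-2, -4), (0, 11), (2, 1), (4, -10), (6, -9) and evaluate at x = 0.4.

Lagrange interpolation formula:
P(x) = Σ yᵢ × Lᵢ(x)
where Lᵢ(x) = Π_{j≠i} (x - xⱼ)/(xᵢ - xⱼ)

L_0(0.4) = (0.4 - 0)/(-2 - 0) × (0.4 - 2)/(-2 - 2) × (0.4 - 4)/(-2 - 4) × (0.4 - 6)/(-2 - 6) = -0.033600
L_1(0.4) = (0.4 - (-2))/(0 - (-2)) × (0.4 - 2)/(0 - 2) × (0.4 - 4)/(0 - 4) × (0.4 - 6)/(0 - 6) = 0.806400
L_2(0.4) = (0.4 - (-2))/(2 - (-2)) × (0.4 - 0)/(2 - 0) × (0.4 - 4)/(2 - 4) × (0.4 - 6)/(2 - 6) = 0.302400
L_3(0.4) = (0.4 - (-2))/(4 - (-2)) × (0.4 - 0)/(4 - 0) × (0.4 - 2)/(4 - 2) × (0.4 - 6)/(4 - 6) = -0.089600
L_4(0.4) = (0.4 - (-2))/(6 - (-2)) × (0.4 - 0)/(6 - 0) × (0.4 - 2)/(6 - 2) × (0.4 - 4)/(6 - 4) = 0.014400

P(0.4) = (-4)×L_0(0.4) + 11×L_1(0.4) + 1×L_2(0.4) + (-10)×L_3(0.4) + (-9)×L_4(0.4)
P(0.4) = 10.073600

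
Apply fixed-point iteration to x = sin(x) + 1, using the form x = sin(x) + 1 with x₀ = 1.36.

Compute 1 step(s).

Equation: x = sin(x) + 1
Fixed-point form: x = sin(x) + 1
x₀ = 1.36

x_1 = g(1.360000) = 1.977865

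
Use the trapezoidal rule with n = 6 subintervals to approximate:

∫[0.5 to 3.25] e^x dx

f(x) = e^x
a = 0.5, b = 3.25, n = 6
h = (b - a)/n = 0.458333

Trapezoidal rule: (h/2)[f(x₀) + 2f(x₁) + 2f(x₂) + ... + f(xₙ)]

x_0 = 0.5000, f(x_0) = 1.648721, coefficient = 1
x_1 = 0.9583, f(x_1) = 2.607347, coefficient = 2
x_2 = 1.4167, f(x_2) = 4.123353, coefficient = 2
x_3 = 1.8750, f(x_3) = 6.520819, coefficient = 2
x_4 = 2.3333, f(x_4) = 10.312259, coefficient = 2
x_5 = 2.7917, f(x_5) = 16.308177, coefficient = 2
x_6 = 3.2500, f(x_6) = 25.790340, coefficient = 1

I ≈ (0.458333/2) × 107.182972 = 24.562764
Exact value: 24.141619
Error: 0.421146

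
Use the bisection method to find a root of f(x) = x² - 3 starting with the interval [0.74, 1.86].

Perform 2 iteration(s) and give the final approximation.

f(x) = x² - 3
Initial interval: [0.74, 1.86]

Iteration 1:
  c_1 = (0.740000 + 1.860000)/2 = 1.300000
  f(c_1) = f(1.300000) = -1.310000
  f(a) × f(c) ≥ 0, new interval: [1.300000, 1.860000]
Iteration 2:
  c_2 = (1.300000 + 1.860000)/2 = 1.580000
  f(c_2) = f(1.580000) = -0.503600
  f(a) × f(c) ≥ 0, new interval: [1.580000, 1.860000]

After 2 iteration(s), the approximation is c_2 = 1.580000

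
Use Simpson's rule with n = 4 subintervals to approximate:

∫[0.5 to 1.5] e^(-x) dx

f(x) = e^(-x)
a = 0.5, b = 1.5, n = 4
h = (b - a)/n = 0.250000

Simpson's rule: (h/3)[f(x₀) + 4f(x₁) + 2f(x₂) + ... + f(xₙ)]

x_0 = 0.5000, f(x_0) = 0.606531, coefficient = 1
x_1 = 0.7500, f(x_1) = 0.472367, coefficient = 4
x_2 = 1.0000, f(x_2) = 0.367879, coefficient = 2
x_3 = 1.2500, f(x_3) = 0.286505, coefficient = 4
x_4 = 1.5000, f(x_4) = 0.223130, coefficient = 1

I ≈ (0.250000/3) × 4.600905 = 0.383409
Exact value: 0.383400
Error: 0.000008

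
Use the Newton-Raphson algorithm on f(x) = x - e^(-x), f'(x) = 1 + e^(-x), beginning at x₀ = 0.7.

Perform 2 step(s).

f(x) = x - e^(-x)
f'(x) = 1 + e^(-x)
x₀ = 0.7

Newton-Raphson formula: x_{n+1} = x_n - f(x_n)/f'(x_n)

Iteration 1:
  f(0.700000) = 0.203415
  f'(0.700000) = 1.496585
  x_1 = 0.700000 - 0.203415/1.496585 = 0.564081
Iteration 2:
  f(0.564081) = -0.004802
  f'(0.564081) = 1.568883
  x_2 = 0.564081 - (-0.004802)/1.568883 = 0.567142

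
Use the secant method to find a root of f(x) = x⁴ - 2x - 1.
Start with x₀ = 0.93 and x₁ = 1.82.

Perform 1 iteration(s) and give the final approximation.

f(x) = x⁴ - 2x - 1
x₀ = 0.93, x₁ = 1.82

Secant formula: x_{n+1} = x_n - f(x_n)(x_n - x_{n-1})/(f(x_n) - f(x_{n-1}))

Iteration 1:
  f(0.930000) = -2.111948
  f(1.820000) = 6.331994
  x_2 = 1.820000 - 6.331994×(1.820000 - 0.930000)/(6.331994 - (-2.111948))
       = 1.152601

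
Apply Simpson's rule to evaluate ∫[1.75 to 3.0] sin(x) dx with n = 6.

f(x) = sin(x)
a = 1.75, b = 3.0, n = 6
h = (b - a)/n = 0.208333

Simpson's rule: (h/3)[f(x₀) + 4f(x₁) + 2f(x₂) + ... + f(xₙ)]

x_0 = 1.7500, f(x_0) = 0.983986, coefficient = 1
x_1 = 1.9583, f(x_1) = 0.925843, coefficient = 4
x_2 = 2.1667, f(x_2) = 0.827660, coefficient = 2
x_3 = 2.3750, f(x_3) = 0.693685, coefficient = 4
x_4 = 2.5833, f(x_4) = 0.529711, coefficient = 2
x_5 = 2.7917, f(x_5) = 0.342828, coefficient = 4
x_6 = 3.0000, f(x_6) = 0.141120, coefficient = 1

I ≈ (0.208333/3) × 11.689272 = 0.811755
Exact value: 0.811746
Error: 0.000009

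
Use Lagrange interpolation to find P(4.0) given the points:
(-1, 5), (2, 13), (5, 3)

Lagrange interpolation formula:
P(x) = Σ yᵢ × Lᵢ(x)
where Lᵢ(x) = Π_{j≠i} (x - xⱼ)/(xᵢ - xⱼ)

L_0(4.0) = (4.0 - 2)/(-1 - 2) × (4.0 - 5)/(-1 - 5) = -0.111111
L_1(4.0) = (4.0 - (-1))/(2 - (-1)) × (4.0 - 5)/(2 - 5) = 0.555556
L_2(4.0) = (4.0 - (-1))/(5 - (-1)) × (4.0 - 2)/(5 - 2) = 0.555556

P(4.0) = 5×L_0(4.0) + 13×L_1(4.0) + 3×L_2(4.0)
P(4.0) = 8.333333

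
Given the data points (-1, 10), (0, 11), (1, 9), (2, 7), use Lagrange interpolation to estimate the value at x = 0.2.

Lagrange interpolation formula:
P(x) = Σ yᵢ × Lᵢ(x)
where Lᵢ(x) = Π_{j≠i} (x - xⱼ)/(xᵢ - xⱼ)

L_0(0.2) = (0.2 - 0)/(-1 - 0) × (0.2 - 1)/(-1 - 1) × (0.2 - 2)/(-1 - 2) = -0.048000
L_1(0.2) = (0.2 - (-1))/(0 - (-1)) × (0.2 - 1)/(0 - 1) × (0.2 - 2)/(0 - 2) = 0.864000
L_2(0.2) = (0.2 - (-1))/(1 - (-1)) × (0.2 - 0)/(1 - 0) × (0.2 - 2)/(1 - 2) = 0.216000
L_3(0.2) = (0.2 - (-1))/(2 - (-1)) × (0.2 - 0)/(2 - 0) × (0.2 - 1)/(2 - 1) = -0.032000

P(0.2) = 10×L_0(0.2) + 11×L_1(0.2) + 9×L_2(0.2) + 7×L_3(0.2)
P(0.2) = 10.744000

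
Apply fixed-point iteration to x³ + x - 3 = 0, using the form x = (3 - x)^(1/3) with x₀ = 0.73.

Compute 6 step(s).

Equation: x³ + x - 3 = 0
Fixed-point form: x = (3 - x)^(1/3)
x₀ = 0.73

x_1 = g(0.730000) = 1.314242
x_2 = g(1.314242) = 1.190141
x_3 = g(1.190141) = 1.218657
x_4 = g(1.218657) = 1.212223
x_5 = g(1.212223) = 1.213681
x_6 = g(1.213681) = 1.213351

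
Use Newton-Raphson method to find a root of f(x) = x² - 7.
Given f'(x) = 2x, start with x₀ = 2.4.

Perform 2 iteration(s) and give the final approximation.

f(x) = x² - 7
f'(x) = 2x
x₀ = 2.4

Newton-Raphson formula: x_{n+1} = x_n - f(x_n)/f'(x_n)

Iteration 1:
  f(2.400000) = -1.240000
  f'(2.400000) = 4.800000
  x_1 = 2.400000 - (-1.240000)/4.800000 = 2.658333
Iteration 2:
  f(2.658333) = 0.066736
  f'(2.658333) = 5.316667
  x_2 = 2.658333 - 0.066736/5.316667 = 2.645781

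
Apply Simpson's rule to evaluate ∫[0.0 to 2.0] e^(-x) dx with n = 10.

f(x) = e^(-x)
a = 0.0, b = 2.0, n = 10
h = (b - a)/n = 0.200000

Simpson's rule: (h/3)[f(x₀) + 4f(x₁) + 2f(x₂) + ... + f(xₙ)]

x_0 = 0.0000, f(x_0) = 1.000000, coefficient = 1
x_1 = 0.2000, f(x_1) = 0.818731, coefficient = 4
x_2 = 0.4000, f(x_2) = 0.670320, coefficient = 2
x_3 = 0.6000, f(x_3) = 0.548812, coefficient = 4
x_4 = 0.8000, f(x_4) = 0.449329, coefficient = 2
x_5 = 1.0000, f(x_5) = 0.367879, coefficient = 4
x_6 = 1.2000, f(x_6) = 0.301194, coefficient = 2
x_7 = 1.4000, f(x_7) = 0.246597, coefficient = 4
x_8 = 1.6000, f(x_8) = 0.201897, coefficient = 2
x_9 = 1.8000, f(x_9) = 0.165299, coefficient = 4
x_10 = 2.0000, f(x_10) = 0.135335, coefficient = 1

I ≈ (0.200000/3) × 12.970085 = 0.864672
Exact value: 0.864665
Error: 0.000008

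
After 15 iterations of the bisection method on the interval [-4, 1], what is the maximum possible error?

Bisection error bound: |error| ≤ (b-a)/2^n
|error| ≤ (1 - (-4))/2^15 = 5/2^15
|error| ≤ 0.0001525879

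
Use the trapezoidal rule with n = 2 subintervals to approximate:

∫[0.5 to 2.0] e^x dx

f(x) = e^x
a = 0.5, b = 2.0, n = 2
h = (b - a)/n = 0.750000

Trapezoidal rule: (h/2)[f(x₀) + 2f(x₁) + 2f(x₂) + ... + f(xₙ)]

x_0 = 0.5000, f(x_0) = 1.648721, coefficient = 1
x_1 = 1.2500, f(x_1) = 3.490343, coefficient = 2
x_2 = 2.0000, f(x_2) = 7.389056, coefficient = 1

I ≈ (0.750000/2) × 16.018463 = 6.006924
Exact value: 5.740335
Error: 0.266589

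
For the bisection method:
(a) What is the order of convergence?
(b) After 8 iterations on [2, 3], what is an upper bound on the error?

(a) Bisection has linear (order 1) convergence; the error is halved each step.

(b) Error bound = (b-a)/2^n = (3 - 2)/2^{8}
    = 1/2^{8}

(a) 1 (linear); (b) error ≤ 3.91e-03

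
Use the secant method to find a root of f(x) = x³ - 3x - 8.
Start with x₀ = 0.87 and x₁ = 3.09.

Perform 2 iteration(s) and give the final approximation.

f(x) = x³ - 3x - 8
x₀ = 0.87, x₁ = 3.09

Secant formula: x_{n+1} = x_n - f(x_n)(x_n - x_{n-1})/(f(x_n) - f(x_{n-1}))

Iteration 1:
  f(0.870000) = -9.951497
  f(3.090000) = 12.233629
  x_2 = 3.090000 - 12.233629×(3.090000 - 0.870000)/(12.233629 - (-9.951497))
       = 1.865817
Iteration 2:
  f(3.090000) = 12.233629
  f(1.865817) = -7.102033
  x_3 = 1.865817 - (-7.102033)×(1.865817 - 3.090000)/(-7.102033 - 12.233629)
       = 2.315462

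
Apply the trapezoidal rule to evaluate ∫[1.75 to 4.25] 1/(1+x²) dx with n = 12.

f(x) = 1/(1+x²)
a = 1.75, b = 4.25, n = 12
h = (b - a)/n = 0.208333

Trapezoidal rule: (h/2)[f(x₀) + 2f(x₁) + 2f(x₂) + ... + f(xₙ)]

x_0 = 1.7500, f(x_0) = 0.246154, coefficient = 1
x_1 = 1.9583, f(x_1) = 0.206822, coefficient = 2
x_2 = 2.1667, f(x_2) = 0.175610, coefficient = 2
x_3 = 2.3750, f(x_3) = 0.150588, coefficient = 2
x_4 = 2.5833, f(x_4) = 0.130317, coefficient = 2
x_5 = 2.7917, f(x_5) = 0.113722, coefficient = 2
x_6 = 3.0000, f(x_6) = 0.100000, coefficient = 2
x_7 = 3.2083, f(x_7) = 0.088547, coefficient = 2
x_8 = 3.4167, f(x_8) = 0.078904, coefficient = 2
x_9 = 3.6250, f(x_9) = 0.070718, coefficient = 2
x_10 = 3.8333, f(x_10) = 0.063717, coefficient = 2
x_11 = 4.0417, f(x_11) = 0.057687, coefficient = 2
x_12 = 4.2500, f(x_12) = 0.052459, coefficient = 1

I ≈ (0.208333/2) × 2.771876 = 0.288737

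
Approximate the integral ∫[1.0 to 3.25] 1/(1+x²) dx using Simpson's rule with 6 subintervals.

f(x) = 1/(1+x²)
a = 1.0, b = 3.25, n = 6
h = (b - a)/n = 0.375000

Simpson's rule: (h/3)[f(x₀) + 4f(x₁) + 2f(x₂) + ... + f(xₙ)]

x_0 = 1.0000, f(x_0) = 0.500000, coefficient = 1
x_1 = 1.3750, f(x_1) = 0.345946, coefficient = 4
x_2 = 1.7500, f(x_2) = 0.246154, coefficient = 2
x_3 = 2.1250, f(x_3) = 0.181303, coefficient = 4
x_4 = 2.5000, f(x_4) = 0.137931, coefficient = 2
x_5 = 2.8750, f(x_5) = 0.107926, coefficient = 4
x_6 = 3.2500, f(x_6) = 0.086486, coefficient = 1

I ≈ (0.375000/3) × 3.895356 = 0.486919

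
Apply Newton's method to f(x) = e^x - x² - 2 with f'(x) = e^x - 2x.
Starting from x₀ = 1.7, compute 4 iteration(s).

f(x) = e^x - x² - 2
f'(x) = e^x - 2x
x₀ = 1.7

Newton-Raphson formula: x_{n+1} = x_n - f(x_n)/f'(x_n)

Iteration 1:
  f(1.700000) = 0.583947
  f'(1.700000) = 2.073947
  x_1 = 1.700000 - 0.583947/2.073947 = 1.418437
Iteration 2:
  f(1.418437) = 0.118695
  f'(1.418437) = 1.293785
  x_2 = 1.418437 - 0.118695/1.293785 = 1.326694
Iteration 3:
  f(1.326694) = 0.008447
  f'(1.326694) = 1.115176
  x_3 = 1.326694 - 0.008447/1.115176 = 1.319119
Iteration 4:
  f(1.319119) = 0.000050
  f'(1.319119) = 1.101888
  x_4 = 1.319119 - 0.000050/1.101888 = 1.319074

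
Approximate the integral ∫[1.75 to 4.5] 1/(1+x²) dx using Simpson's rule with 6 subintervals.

f(x) = 1/(1+x²)
a = 1.75, b = 4.5, n = 6
h = (b - a)/n = 0.458333

Simpson's rule: (h/3)[f(x₀) + 4f(x₁) + 2f(x₂) + ... + f(xₙ)]

x_0 = 1.7500, f(x_0) = 0.246154, coefficient = 1
x_1 = 2.2083, f(x_1) = 0.170162, coefficient = 4
x_2 = 2.6667, f(x_2) = 0.123288, coefficient = 2
x_3 = 3.1250, f(x_3) = 0.092888, coefficient = 4
x_4 = 3.5833, f(x_4) = 0.072253, coefficient = 2
x_5 = 4.0417, f(x_5) = 0.057687, coefficient = 4
x_6 = 4.5000, f(x_6) = 0.047059, coefficient = 1

I ≈ (0.458333/3) × 1.967243 = 0.300551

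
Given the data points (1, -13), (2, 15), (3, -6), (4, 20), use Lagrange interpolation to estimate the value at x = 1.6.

Lagrange interpolation formula:
P(x) = Σ yᵢ × Lᵢ(x)
where Lᵢ(x) = Π_{j≠i} (x - xⱼ)/(xᵢ - xⱼ)

L_0(1.6) = (1.6 - 2)/(1 - 2) × (1.6 - 3)/(1 - 3) × (1.6 - 4)/(1 - 4) = 0.224000
L_1(1.6) = (1.6 - 1)/(2 - 1) × (1.6 - 3)/(2 - 3) × (1.6 - 4)/(2 - 4) = 1.008000
L_2(1.6) = (1.6 - 1)/(3 - 1) × (1.6 - 2)/(3 - 2) × (1.6 - 4)/(3 - 4) = -0.288000
L_3(1.6) = (1.6 - 1)/(4 - 1) × (1.6 - 2)/(4 - 2) × (1.6 - 3)/(4 - 3) = 0.056000

P(1.6) = (-13)×L_0(1.6) + 15×L_1(1.6) + (-6)×L_2(1.6) + 20×L_3(1.6)
P(1.6) = 15.056000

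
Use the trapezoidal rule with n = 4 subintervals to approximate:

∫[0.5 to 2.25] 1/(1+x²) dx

f(x) = 1/(1+x²)
a = 0.5, b = 2.25, n = 4
h = (b - a)/n = 0.437500

Trapezoidal rule: (h/2)[f(x₀) + 2f(x₁) + 2f(x₂) + ... + f(xₙ)]

x_0 = 0.5000, f(x_0) = 0.800000, coefficient = 1
x_1 = 0.9375, f(x_1) = 0.532225, coefficient = 2
x_2 = 1.3750, f(x_2) = 0.345946, coefficient = 2
x_3 = 1.8125, f(x_3) = 0.233364, coefficient = 2
x_4 = 2.2500, f(x_4) = 0.164948, coefficient = 1

I ≈ (0.437500/2) × 3.188017 = 0.697379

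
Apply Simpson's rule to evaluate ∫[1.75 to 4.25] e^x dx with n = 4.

f(x) = e^x
a = 1.75, b = 4.25, n = 4
h = (b - a)/n = 0.625000

Simpson's rule: (h/3)[f(x₀) + 4f(x₁) + 2f(x₂) + ... + f(xₙ)]

x_0 = 1.7500, f(x_0) = 5.754603, coefficient = 1
x_1 = 2.3750, f(x_1) = 10.751013, coefficient = 4
x_2 = 3.0000, f(x_2) = 20.085537, coefficient = 2
x_3 = 3.6250, f(x_3) = 37.524723, coefficient = 4
x_4 = 4.2500, f(x_4) = 70.105412, coefficient = 1

I ≈ (0.625000/3) × 309.134034 = 64.402924
Exact value: 64.350810
Error: 0.052114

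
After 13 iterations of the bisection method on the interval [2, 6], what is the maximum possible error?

Bisection error bound: |error| ≤ (b-a)/2^n
|error| ≤ (6 - 2)/2^13 = 4/2^13
|error| ≤ 0.0004882812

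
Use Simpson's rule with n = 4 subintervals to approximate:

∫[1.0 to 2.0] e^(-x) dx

f(x) = e^(-x)
a = 1.0, b = 2.0, n = 4
h = (b - a)/n = 0.250000

Simpson's rule: (h/3)[f(x₀) + 4f(x₁) + 2f(x₂) + ... + f(xₙ)]

x_0 = 1.0000, f(x_0) = 0.367879, coefficient = 1
x_1 = 1.2500, f(x_1) = 0.286505, coefficient = 4
x_2 = 1.5000, f(x_2) = 0.223130, coefficient = 2
x_3 = 1.7500, f(x_3) = 0.173774, coefficient = 4
x_4 = 2.0000, f(x_4) = 0.135335, coefficient = 1

I ≈ (0.250000/3) × 2.790590 = 0.232549
Exact value: 0.232544
Error: 0.000005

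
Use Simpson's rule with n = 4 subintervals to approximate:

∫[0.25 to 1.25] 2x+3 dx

f(x) = 2x+3
a = 0.25, b = 1.25, n = 4
h = (b - a)/n = 0.250000

Simpson's rule: (h/3)[f(x₀) + 4f(x₁) + 2f(x₂) + ... + f(xₙ)]

x_0 = 0.2500, f(x_0) = 3.500000, coefficient = 1
x_1 = 0.5000, f(x_1) = 4.000000, coefficient = 4
x_2 = 0.7500, f(x_2) = 4.500000, coefficient = 2
x_3 = 1.0000, f(x_3) = 5.000000, coefficient = 4
x_4 = 1.2500, f(x_4) = 5.500000, coefficient = 1

I ≈ (0.250000/3) × 54.000000 = 4.500000
Exact value: 4.500000
Error: 0.000000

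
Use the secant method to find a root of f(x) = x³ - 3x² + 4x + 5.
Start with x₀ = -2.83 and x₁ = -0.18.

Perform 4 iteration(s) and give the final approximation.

f(x) = x³ - 3x² + 4x + 5
x₀ = -2.83, x₁ = -0.18

Secant formula: x_{n+1} = x_n - f(x_n)(x_n - x_{n-1})/(f(x_n) - f(x_{n-1}))

Iteration 1:
  f(-2.830000) = -53.011887
  f(-0.180000) = 4.176968
  x_2 = -0.180000 - 4.176968×(-0.180000 - (-2.830000))/(4.176968 - (-53.011887))
       = -0.373551
Iteration 2:
  f(-0.180000) = 4.176968
  f(-0.373551) = 3.035049
  x_3 = -0.373551 - 3.035049×(-0.373551 - (-0.180000))/(3.035049 - 4.176968)
       = -0.887981
Iteration 3:
  f(-0.373551) = 3.035049
  f(-0.887981) = -1.617634
  x_4 = -0.887981 - (-1.617634)×(-0.887981 - (-0.373551))/(-1.617634 - 3.035049)
       = -0.709125
Iteration 4:
  f(-0.887981) = -1.617634
  f(-0.709125) = 0.298335
  x_5 = -0.709125 - 0.298335×(-0.709125 - (-0.887981))/(0.298335 - (-1.617634))
       = -0.736975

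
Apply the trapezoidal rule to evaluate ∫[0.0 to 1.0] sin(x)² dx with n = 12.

f(x) = sin(x)²
a = 0.0, b = 1.0, n = 12
h = (b - a)/n = 0.083333

Trapezoidal rule: (h/2)[f(x₀) + 2f(x₁) + 2f(x₂) + ... + f(xₙ)]

x_0 = 0.0000, f(x_0) = 0.000000, coefficient = 1
x_1 = 0.0833, f(x_1) = 0.006928, coefficient = 2
x_2 = 0.1667, f(x_2) = 0.027522, coefficient = 2
x_3 = 0.2500, f(x_3) = 0.061209, coefficient = 2
x_4 = 0.3333, f(x_4) = 0.107056, coefficient = 2
x_5 = 0.4167, f(x_5) = 0.163794, coefficient = 2
x_6 = 0.5000, f(x_6) = 0.229849, coefficient = 2
x_7 = 0.5833, f(x_7) = 0.303391, coefficient = 2
x_8 = 0.6667, f(x_8) = 0.382381, coefficient = 2
x_9 = 0.7500, f(x_9) = 0.464631, coefficient = 2
x_10 = 0.8333, f(x_10) = 0.547862, coefficient = 2
x_11 = 0.9167, f(x_11) = 0.629766, coefficient = 2
x_12 = 1.0000, f(x_12) = 0.708073, coefficient = 1

I ≈ (0.083333/2) × 6.556850 = 0.273202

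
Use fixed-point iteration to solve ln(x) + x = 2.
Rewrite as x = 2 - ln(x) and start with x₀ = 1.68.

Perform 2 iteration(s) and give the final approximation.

Equation: ln(x) + x = 2
Fixed-point form: x = 2 - ln(x)
x₀ = 1.68

x_1 = g(1.680000) = 1.481206
x_2 = g(1.481206) = 1.607143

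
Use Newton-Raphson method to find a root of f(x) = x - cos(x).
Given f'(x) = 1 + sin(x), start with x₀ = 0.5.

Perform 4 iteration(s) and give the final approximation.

f(x) = x - cos(x)
f'(x) = 1 + sin(x)
x₀ = 0.5

Newton-Raphson formula: x_{n+1} = x_n - f(x_n)/f'(x_n)

Iteration 1:
  f(0.500000) = -0.377583
  f'(0.500000) = 1.479426
  x_1 = 0.500000 - (-0.377583)/1.479426 = 0.755222
Iteration 2:
  f(0.755222) = 0.027103
  f'(0.755222) = 1.685451
  x_2 = 0.755222 - 0.027103/1.685451 = 0.739142
Iteration 3:
  f(0.739142) = 0.000095
  f'(0.739142) = 1.673654
  x_3 = 0.739142 - 0.000095/1.673654 = 0.739085
Iteration 4:
  f(0.739085) = 0.000000
  f'(0.739085) = 1.673612
  x_4 = 0.739085 - 0.000000/1.673612 = 0.739085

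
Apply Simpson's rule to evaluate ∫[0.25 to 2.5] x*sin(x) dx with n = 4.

f(x) = x*sin(x)
a = 0.25, b = 2.5, n = 4
h = (b - a)/n = 0.562500

Simpson's rule: (h/3)[f(x₀) + 4f(x₁) + 2f(x₂) + ... + f(xₙ)]

x_0 = 0.2500, f(x_0) = 0.061851, coefficient = 1
x_1 = 0.8125, f(x_1) = 0.589882, coefficient = 4
x_2 = 1.3750, f(x_2) = 1.348728, coefficient = 2
x_3 = 1.9375, f(x_3) = 1.808684, coefficient = 4
x_4 = 2.5000, f(x_4) = 1.496180, coefficient = 1

I ≈ (0.562500/3) × 13.849751 = 2.596828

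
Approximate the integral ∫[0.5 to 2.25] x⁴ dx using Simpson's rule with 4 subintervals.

f(x) = x⁴
a = 0.5, b = 2.25, n = 4
h = (b - a)/n = 0.437500

Simpson's rule: (h/3)[f(x₀) + 4f(x₁) + 2f(x₂) + ... + f(xₙ)]

x_0 = 0.5000, f(x_0) = 0.062500, coefficient = 1
x_1 = 0.9375, f(x_1) = 0.772476, coefficient = 4
x_2 = 1.3750, f(x_2) = 3.574463, coefficient = 2
x_3 = 1.8125, f(x_3) = 10.792252, coefficient = 4
x_4 = 2.2500, f(x_4) = 25.628906, coefficient = 1

I ≈ (0.437500/3) × 79.099243 = 11.535306
Exact value: 11.526758
Error: 0.008548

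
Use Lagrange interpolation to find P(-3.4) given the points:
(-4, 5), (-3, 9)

Lagrange interpolation formula:
P(x) = Σ yᵢ × Lᵢ(x)
where Lᵢ(x) = Π_{j≠i} (x - xⱼ)/(xᵢ - xⱼ)

L_0(-3.4) = (-3.4 - (-3))/(-4 - (-3)) = 0.400000
L_1(-3.4) = (-3.4 - (-4))/(-3 - (-4)) = 0.600000

P(-3.4) = 5×L_0(-3.4) + 9×L_1(-3.4)
P(-3.4) = 7.400000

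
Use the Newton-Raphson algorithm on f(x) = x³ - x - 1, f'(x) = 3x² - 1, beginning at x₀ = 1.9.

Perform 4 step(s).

f(x) = x³ - x - 1
f'(x) = 3x² - 1
x₀ = 1.9

Newton-Raphson formula: x_{n+1} = x_n - f(x_n)/f'(x_n)

Iteration 1:
  f(1.900000) = 3.959000
  f'(1.900000) = 9.830000
  x_1 = 1.900000 - 3.959000/9.830000 = 1.497253
Iteration 2:
  f(1.497253) = 0.859240
  f'(1.497253) = 5.725302
  x_2 = 1.497253 - 0.859240/5.725302 = 1.347176
Iteration 3:
  f(1.347176) = 0.097789
  f'(1.347176) = 4.444646
  x_3 = 1.347176 - 0.097789/4.444646 = 1.325174
Iteration 4:
  f(1.325174) = 0.001946
  f'(1.325174) = 4.268258
  x_4 = 1.325174 - 0.001946/4.268258 = 1.324718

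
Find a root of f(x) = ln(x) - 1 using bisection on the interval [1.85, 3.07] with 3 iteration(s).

f(x) = ln(x) - 1
Initial interval: [1.85, 3.07]

Iteration 1:
  c_1 = (1.850000 + 3.070000)/2 = 2.460000
  f(c_1) = f(2.460000) = -0.099839
  f(a) × f(c) ≥ 0, new interval: [2.460000, 3.070000]
Iteration 2:
  c_2 = (2.460000 + 3.070000)/2 = 2.765000
  f(c_2) = f(2.765000) = 0.017041
  f(a) × f(c) < 0, new interval: [2.460000, 2.765000]
Iteration 3:
  c_3 = (2.460000 + 2.765000)/2 = 2.612500
  f(c_3) = f(2.612500) = -0.039692
  f(a) × f(c) ≥ 0, new interval: [2.612500, 2.765000]

After 3 iteration(s), the approximation is c_3 = 2.612500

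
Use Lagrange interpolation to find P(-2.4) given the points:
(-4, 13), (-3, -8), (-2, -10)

Lagrange interpolation formula:
P(x) = Σ yᵢ × Lᵢ(x)
where Lᵢ(x) = Π_{j≠i} (x - xⱼ)/(xᵢ - xⱼ)

L_0(-2.4) = (-2.4 - (-3))/(-4 - (-3)) × (-2.4 - (-2))/(-4 - (-2)) = -0.120000
L_1(-2.4) = (-2.4 - (-4))/(-3 - (-4)) × (-2.4 - (-2))/(-3 - (-2)) = 0.640000
L_2(-2.4) = (-2.4 - (-4))/(-2 - (-4)) × (-2.4 - (-3))/(-2 - (-3)) = 0.480000

P(-2.4) = 13×L_0(-2.4) + (-8)×L_1(-2.4) + (-10)×L_2(-2.4)
P(-2.4) = -11.480000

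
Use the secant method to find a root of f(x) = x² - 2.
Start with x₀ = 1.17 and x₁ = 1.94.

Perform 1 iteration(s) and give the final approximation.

f(x) = x² - 2
x₀ = 1.17, x₁ = 1.94

Secant formula: x_{n+1} = x_n - f(x_n)(x_n - x_{n-1})/(f(x_n) - f(x_{n-1}))

Iteration 1:
  f(1.170000) = -0.631100
  f(1.940000) = 1.763600
  x_2 = 1.940000 - 1.763600×(1.940000 - 1.170000)/(1.763600 - (-0.631100))
       = 1.372926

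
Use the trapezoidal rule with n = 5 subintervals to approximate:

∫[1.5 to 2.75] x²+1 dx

f(x) = x²+1
a = 1.5, b = 2.75, n = 5
h = (b - a)/n = 0.250000

Trapezoidal rule: (h/2)[f(x₀) + 2f(x₁) + 2f(x₂) + ... + f(xₙ)]

x_0 = 1.5000, f(x_0) = 3.250000, coefficient = 1
x_1 = 1.7500, f(x_1) = 4.062500, coefficient = 2
x_2 = 2.0000, f(x_2) = 5.000000, coefficient = 2
x_3 = 2.2500, f(x_3) = 6.062500, coefficient = 2
x_4 = 2.5000, f(x_4) = 7.250000, coefficient = 2
x_5 = 2.7500, f(x_5) = 8.562500, coefficient = 1

I ≈ (0.250000/2) × 56.562500 = 7.070312
Exact value: 7.057292
Error: 0.013021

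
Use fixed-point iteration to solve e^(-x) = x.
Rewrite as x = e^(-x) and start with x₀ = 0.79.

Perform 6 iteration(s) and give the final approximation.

Equation: e^(-x) = x
Fixed-point form: x = e^(-x)
x₀ = 0.79

x_1 = g(0.790000) = 0.453845
x_2 = g(0.453845) = 0.635181
x_3 = g(0.635181) = 0.529839
x_4 = g(0.529839) = 0.588699
x_5 = g(0.588699) = 0.555049
x_6 = g(0.555049) = 0.574044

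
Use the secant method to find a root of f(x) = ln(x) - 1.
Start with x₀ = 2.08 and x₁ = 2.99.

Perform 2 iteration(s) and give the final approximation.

f(x) = ln(x) - 1
x₀ = 2.08, x₁ = 2.99

Secant formula: x_{n+1} = x_n - f(x_n)(x_n - x_{n-1})/(f(x_n) - f(x_{n-1}))

Iteration 1:
  f(2.080000) = -0.267632
  f(2.990000) = 0.095273
  x_2 = 2.990000 - 0.095273×(2.990000 - 2.080000)/(0.095273 - (-0.267632))
       = 2.751098
Iteration 2:
  f(2.990000) = 0.095273
  f(2.751098) = 0.012000
  x_3 = 2.751098 - 0.012000×(2.751098 - 2.990000)/(0.012000 - 0.095273)
       = 2.716671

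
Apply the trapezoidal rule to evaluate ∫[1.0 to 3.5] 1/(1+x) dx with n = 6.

f(x) = 1/(1+x)
a = 1.0, b = 3.5, n = 6
h = (b - a)/n = 0.416667

Trapezoidal rule: (h/2)[f(x₀) + 2f(x₁) + 2f(x₂) + ... + f(xₙ)]

x_0 = 1.0000, f(x_0) = 0.500000, coefficient = 1
x_1 = 1.4167, f(x_1) = 0.413793, coefficient = 2
x_2 = 1.8333, f(x_2) = 0.352941, coefficient = 2
x_3 = 2.2500, f(x_3) = 0.307692, coefficient = 2
x_4 = 2.6667, f(x_4) = 0.272727, coefficient = 2
x_5 = 3.0833, f(x_5) = 0.244898, coefficient = 2
x_6 = 3.5000, f(x_6) = 0.222222, coefficient = 1

I ≈ (0.416667/2) × 3.906326 = 0.813818
Exact value: 0.810930
Error: 0.002888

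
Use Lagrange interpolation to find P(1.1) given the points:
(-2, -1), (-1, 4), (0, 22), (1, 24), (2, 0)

Lagrange interpolation formula:
P(x) = Σ yᵢ × Lᵢ(x)
where Lᵢ(x) = Π_{j≠i} (x - xⱼ)/(xᵢ - xⱼ)

L_0(1.1) = (1.1 - (-1))/(-2 - (-1)) × (1.1 - 0)/(-2 - 0) × (1.1 - 1)/(-2 - 1) × (1.1 - 2)/(-2 - 2) = -0.008663
L_1(1.1) = (1.1 - (-2))/(-1 - (-2)) × (1.1 - 0)/(-1 - 0) × (1.1 - 1)/(-1 - 1) × (1.1 - 2)/(-1 - 2) = 0.051150
L_2(1.1) = (1.1 - (-2))/(0 - (-2)) × (1.1 - (-1))/(0 - (-1)) × (1.1 - 1)/(0 - 1) × (1.1 - 2)/(0 - 2) = -0.146475
L_3(1.1) = (1.1 - (-2))/(1 - (-2)) × (1.1 - (-1))/(1 - (-1)) × (1.1 - 0)/(1 - 0) × (1.1 - 2)/(1 - 2) = 1.074150
L_4(1.1) = (1.1 - (-2))/(2 - (-2)) × (1.1 - (-1))/(2 - (-1)) × (1.1 - 0)/(2 - 0) × (1.1 - 1)/(2 - 1) = 0.029838

P(1.1) = (-1)×L_0(1.1) + 4×L_1(1.1) + 22×L_2(1.1) + 24×L_3(1.1) + 0×L_4(1.1)
P(1.1) = 22.770412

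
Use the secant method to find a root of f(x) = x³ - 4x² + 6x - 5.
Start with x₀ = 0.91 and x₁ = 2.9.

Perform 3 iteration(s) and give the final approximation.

f(x) = x³ - 4x² + 6x - 5
x₀ = 0.91, x₁ = 2.9

Secant formula: x_{n+1} = x_n - f(x_n)(x_n - x_{n-1})/(f(x_n) - f(x_{n-1}))

Iteration 1:
  f(0.910000) = -2.098829
  f(2.900000) = 3.149000
  x_2 = 2.900000 - 3.149000×(2.900000 - 0.910000)/(3.149000 - (-2.098829))
       = 1.705885
Iteration 2:
  f(2.900000) = 3.149000
  f(1.705885) = -1.440664
  x_3 = 1.705885 - (-1.440664)×(1.705885 - 2.900000)/(-1.440664 - 3.149000)
       = 2.080710
Iteration 3:
  f(1.705885) = -1.440664
  f(2.080710) = -0.825027
  x_4 = 2.080710 - (-0.825027)×(2.080710 - 1.705885)/(-0.825027 - (-1.440664))
       = 2.583018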